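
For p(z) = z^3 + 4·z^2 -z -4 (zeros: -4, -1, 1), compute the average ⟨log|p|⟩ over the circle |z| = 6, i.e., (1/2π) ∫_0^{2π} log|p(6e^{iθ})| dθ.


Zeros: -4, -1, 1; r = 6.
Inside |z| < r: -4, -1, 1. Outside (|z| ≥ r): ∅.
p(0) = -4, so log|p(0)| = log(4) = 1.3863.
Apply Jensen: I(r) = log|p(0)| + Σ_k log(r/|z_k|), summed over zeros inside |z| < r.
  log(r/|z_k|) for z_k = -4: log(6/4) = 0.4055
  log(r/|z_k|) for z_k = -1: log(6/1) = 1.7918
  log(r/|z_k|) for z_k = 1: log(6/1) = 1.7918
Sum over inside zeros: 3.9890.
I(r) = log|p(0)| + (inside sum) = 1.3863 + 3.9890 = 5.3753.
Closed form (all zeros inside, monic): I(r) = n·log(r) = 3·log(6) = 5.3753. ✓

I(r) ≈ 5.3753.


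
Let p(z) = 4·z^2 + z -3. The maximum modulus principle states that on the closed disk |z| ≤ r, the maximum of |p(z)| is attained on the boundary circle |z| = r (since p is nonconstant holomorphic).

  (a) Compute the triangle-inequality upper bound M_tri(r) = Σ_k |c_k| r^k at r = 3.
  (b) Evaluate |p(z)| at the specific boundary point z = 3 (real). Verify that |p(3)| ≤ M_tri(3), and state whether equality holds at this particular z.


Coefficients: c_0 = -3, c_1 = 1, c_2 = 4. Radius r = 3.
Part (a). Triangle bound: M_tri(r) = Σ_k |c_k| r^k
  = |-3|·3^0 + |1|·3^1 + |4|·3^2
  = 3 + 3 + 36 = 42.
This bounds M(r) := max_{|z|=r} |p(z)| from above; equality holds iff all terms c_k z^k can be made to align in phase at a single z on |z|=r.
Part (b). At z = 3 (real, on the circle |z| = r):
  p(3) = (-3)·3^0 + (1)·3^1 + (4)·3^2 = 36.
  |p(3)| = 36.
Check: |p(3)| = 36 ≤ 42 = M_tri(3). ✓ Equality does not hold at z = 3 (the coefficients have mixed signs, so the terms do not all align in phase there).

M_tri(3) = 42; |p(3)| = 36; equality at z=3: no.


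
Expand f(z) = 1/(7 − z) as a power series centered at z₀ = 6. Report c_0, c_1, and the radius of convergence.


Let w = z − z₀, so z = z₀ + w.
Then 7 − z = 7 − (z₀ + w) = (7 − z₀) − w = 1 − w.
f(z) = 1/(1 − w) = (1/(1)) · 1/(1 − w/(1)) = Σ_{n≥0} w^n / (1)^(n+1).
So c_n = 1/(1)^(n+1):
  c_0 = 1/(1)^1 = 1.
  c_1 = 1/(1)^2 = 1.
The series is valid for |w/d| < 1, i.e. |z − z₀| < |d|.
Radius of convergence: R = |7 − z₀| = |1| = 1 (distance from z₀ to the singularity z = 7).

c_0 = 1, c_1 = 1; R = 1.


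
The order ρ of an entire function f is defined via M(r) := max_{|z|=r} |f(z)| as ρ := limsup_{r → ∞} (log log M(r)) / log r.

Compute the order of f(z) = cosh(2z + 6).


cosh(w) is a linear combination of e^{iw} and e^{−iw} (or e^w, e^{−w} in the hyperbolic case), so |cosh(w)| ≤ e^{|w|}. With w = 2z + 6, |w| ≤ 2|z| + 6 = 2r + 6 on |z| = r, giving M(r) ≤ e^{2r + 6}, so ρ ≤ 1. On a suitable ray (z = it for sin/cos; z = t for sinh/cosh, t real → ∞), |cosh(2z + 6)| grows like e^{2|t|}/2, so ρ ≥ 1. Hence ρ = 1.
Therefore ρ = 1.

Order ρ = 1.


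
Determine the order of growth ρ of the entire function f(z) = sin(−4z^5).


Write sin(w) = (e^{iw} ± e^{−iw})/(2 or 2i), so |sin(w)| ≤ e^{|w|}. With w = −4z^5, |w| ≤ 4r^5 + 0 on |z|=r, giving M(r) ≤ e^{4r^5 + 0} and ρ ≤ 5. For the lower bound, choose z on |z|=r with -4z^5 purely imaginary of modulus 4r^5; then |sin(−4z^5)| grows like e^{4r^5}/2, so ρ ≥ 5. Hence ρ = 5.
Therefore ρ = 5.

Order ρ = 5.


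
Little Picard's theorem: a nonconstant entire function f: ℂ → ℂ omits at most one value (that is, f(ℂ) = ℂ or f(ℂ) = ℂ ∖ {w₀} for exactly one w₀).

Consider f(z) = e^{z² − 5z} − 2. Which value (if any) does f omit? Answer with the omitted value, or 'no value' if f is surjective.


Little Picard bounds the complement of f(ℂ) to at most one point.
The exponent g(z) = z² − 5z is a nonconstant polynomial, hence surjective onto ℂ. So e^{g(z)} takes every value in {e^w : w ∈ ℂ} = ℂ ∖ {0}. Adding -2 shifts the range to ℂ ∖ {-2}. f omits exactly -2.

Omitted value: -2.


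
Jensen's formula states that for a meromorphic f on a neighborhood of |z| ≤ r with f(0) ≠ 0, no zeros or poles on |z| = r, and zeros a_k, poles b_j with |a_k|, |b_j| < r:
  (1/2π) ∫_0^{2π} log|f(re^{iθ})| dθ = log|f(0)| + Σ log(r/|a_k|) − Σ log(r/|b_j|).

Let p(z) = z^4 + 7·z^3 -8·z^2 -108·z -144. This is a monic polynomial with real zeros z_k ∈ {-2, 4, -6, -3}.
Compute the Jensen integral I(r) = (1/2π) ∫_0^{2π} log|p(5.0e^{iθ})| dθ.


Zeros: -6, -3, -2, 4; r = 5.0.
Inside |z| < r: -3, -2, 4. Outside (|z| ≥ r): -6.
p(0) = -144, so log|p(0)| = log(144) = 4.9698.
Apply Jensen: I(r) = log|p(0)| + Σ_k log(r/|z_k|), summed over zeros inside |z| < r.
  log(r/|z_k|) for z_k = -2: log(5.0/2) = 0.9163
  log(r/|z_k|) for z_k = 4: log(5.0/4) = 0.2231
  log(r/|z_k|) for z_k = -3: log(5.0/3) = 0.5108
  Outside zeros (-6) contribute nothing to the Jensen sum.
Sum over inside zeros: 1.6503.
I(r) = log|p(0)| + (inside sum) = 4.9698 + 1.6503 = 6.6201.
Note: since some zeros are outside |z| ≤ r, the simplified n·log(r) form does NOT apply — only the inside zeros contribute.

I(r) ≈ 6.6201.


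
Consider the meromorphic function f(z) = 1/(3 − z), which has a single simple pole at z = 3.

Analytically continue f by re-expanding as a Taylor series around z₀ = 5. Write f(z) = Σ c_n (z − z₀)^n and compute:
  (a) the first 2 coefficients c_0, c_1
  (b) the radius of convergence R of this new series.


Let w = z − z₀, so z = z₀ + w.
Then 3 − z = 3 − (z₀ + w) = (3 − z₀) − w = -2 − w.
f(z) = 1/(-2 − w) = (1/(-2)) · 1/(1 − w/(-2)) = Σ_{n≥0} w^n / (-2)^(n+1).
So c_n = 1/(-2)^(n+1):
  c_0 = 1/(-2)^1 = -1/2.
  c_1 = 1/(-2)^2 = 1/4.
The series is valid for |w/d| < 1, i.e. |z − z₀| < |d|.
Radius of convergence: R = |3 − z₀| = |-2| = 2 (distance from z₀ to the singularity z = 3).

c_0 = -1/2, c_1 = 1/4; R = 2.


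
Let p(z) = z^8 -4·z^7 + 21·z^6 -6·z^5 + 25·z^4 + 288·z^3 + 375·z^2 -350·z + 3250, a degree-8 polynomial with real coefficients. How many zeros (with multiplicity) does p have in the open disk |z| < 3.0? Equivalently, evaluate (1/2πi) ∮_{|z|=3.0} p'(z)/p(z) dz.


The zeros of p are: (-2 + 1i), (-2 - 1i), (1 + 3i), (1 - 3i), (2 + 3i), (2 - 3i), (1 + 2i), (1 - 2i).
Their magnitudes are: 2.236, 2.236, 3.162, 3.162, 3.606, 3.606, 2.236, 2.236.
Zeros with |z| < R = 3.0: (-2 + 1i), (-2 - 1i), (1 + 2i), (1 - 2i).
Count = 4.
By the argument principle, (1/2πi) ∮_{|z|=R} p'(z)/p(z) dz equals exactly this count.

Number of zeros inside |z| < 3.0: 4.


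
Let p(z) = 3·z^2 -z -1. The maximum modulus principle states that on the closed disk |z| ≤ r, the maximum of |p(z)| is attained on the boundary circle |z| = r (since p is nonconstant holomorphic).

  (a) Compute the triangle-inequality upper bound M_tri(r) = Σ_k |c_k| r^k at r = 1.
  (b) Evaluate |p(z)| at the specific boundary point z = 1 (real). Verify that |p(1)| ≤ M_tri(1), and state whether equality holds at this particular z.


Coefficients: c_0 = -1, c_1 = -1, c_2 = 3. Radius r = 1.
Part (a). Triangle bound: M_tri(r) = Σ_k |c_k| r^k
  = |-1|·1^0 + |-1|·1^1 + |3|·1^2
  = 1 + 1 + 3 = 5.
This bounds M(r) := max_{|z|=r} |p(z)| from above; equality holds iff all terms c_k z^k can be made to align in phase at a single z on |z|=r.
Part (b). At z = 1 (real, on the circle |z| = r):
  p(1) = (-1)·1^0 + (-1)·1^1 + (3)·1^2 = 1.
  |p(1)| = 1.
Check: |p(1)| = 1 ≤ 5 = M_tri(1). ✓ Equality does not hold at z = 1 (the coefficients have mixed signs, so the terms do not all align in phase there).

M_tri(1) = 5; |p(1)| = 1; equality at z=1: no.


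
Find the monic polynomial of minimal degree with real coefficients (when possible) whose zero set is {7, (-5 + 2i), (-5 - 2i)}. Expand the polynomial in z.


The polynomial is p(z) = ∏_{α ∈ S} (z − α), where S = {7, (-5 + 2i), (-5 - 2i)}.
Expanding the product yields: p(z) = z^3 + 3·z^2 -41·z -203.
Note conjugate pairs combine to real quadratics: (z − (-5+2i))(z − (-5−2i)) = z² + 10z + 29.
The resulting polynomial has degree 3 and real coefficients as required.

p(z) = z^3 + 3·z^2 -41·z -203.


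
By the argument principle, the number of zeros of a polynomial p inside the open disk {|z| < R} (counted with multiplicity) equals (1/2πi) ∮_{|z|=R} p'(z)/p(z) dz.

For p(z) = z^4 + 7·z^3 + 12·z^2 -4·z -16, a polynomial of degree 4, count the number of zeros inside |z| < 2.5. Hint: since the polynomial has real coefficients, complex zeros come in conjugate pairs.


The zeros of p are: 1, -4, -2, -2.
Their magnitudes are: 1, 4, 2, 2.
Zeros with |z| < R = 2.5: 1, -2, -2.
Count = 3.
By the argument principle, (1/2πi) ∮_{|z|=R} p'(z)/p(z) dz equals exactly this count.

Number of zeros inside |z| < 2.5: 3.


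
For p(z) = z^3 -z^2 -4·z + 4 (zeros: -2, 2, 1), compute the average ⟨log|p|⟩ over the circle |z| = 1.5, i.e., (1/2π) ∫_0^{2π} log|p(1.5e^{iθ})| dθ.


Zeros: -2, 1, 2; r = 1.5.
Inside |z| < r: 1. Outside (|z| ≥ r): -2, 2.
p(0) = 4, so log|p(0)| = log(4) = 1.3863.
Apply Jensen: I(r) = log|p(0)| + Σ_k log(r/|z_k|), summed over zeros inside |z| < r.
  log(r/|z_k|) for z_k = 1: log(1.5/1) = 0.4055
  Outside zeros (-2, 2) contribute nothing to the Jensen sum.
Sum over inside zeros: 0.4055.
I(r) = log|p(0)| + (inside sum) = 1.3863 + 0.4055 = 1.7918.
Note: since some zeros are outside |z| ≤ r, the simplified n·log(r) form does NOT apply — only the inside zeros contribute.

I(r) ≈ 1.7918.


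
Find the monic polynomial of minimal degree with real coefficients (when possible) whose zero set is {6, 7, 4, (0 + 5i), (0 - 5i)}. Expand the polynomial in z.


The polynomial is p(z) = ∏_{α ∈ S} (z − α), where S = {6, 7, 4, (0 + 5i), (0 - 5i)}.
Expanding the product yields: p(z) = z^5 -17·z^4 + 119·z^3 -593·z^2 + 2350·z -4200.
Note conjugate pairs combine to real quadratics: (z − (0+5i))(z − (0−5i)) = z² + 25.
The resulting polynomial has degree 5 and real coefficients as required.

p(z) = z^5 -17·z^4 + 119·z^3 -593·z^2 + 2350·z -4200.


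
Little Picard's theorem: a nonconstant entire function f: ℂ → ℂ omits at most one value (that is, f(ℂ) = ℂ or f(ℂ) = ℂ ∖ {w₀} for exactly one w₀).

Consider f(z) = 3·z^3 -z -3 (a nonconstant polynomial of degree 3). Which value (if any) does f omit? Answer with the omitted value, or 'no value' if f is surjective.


Little Picard bounds the complement of f(ℂ) to at most one point.
For every w ∈ ℂ, the equation p(z) − w = 0 is a nonconstant polynomial in z and hence has at least one root by the fundamental theorem of algebra. So p is surjective onto ℂ, omitting no value.

Omitted value: no value.


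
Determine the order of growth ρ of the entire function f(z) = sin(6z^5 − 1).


Write sin(w) = (e^{iw} ± e^{−iw})/(2 or 2i), so |sin(w)| ≤ e^{|w|}. With w = 6z^5 − 1, |w| ≤ 6r^5 + 1 on |z|=r, giving M(r) ≤ e^{6r^5 + 1} and ρ ≤ 5. For the lower bound, choose z on |z|=r with 6z^5 purely imaginary of modulus 6r^5; then |sin(6z^5 − 1)| grows like e^{6r^5}/2, so ρ ≥ 5. Hence ρ = 5.
Therefore ρ = 5.

Order ρ = 5.


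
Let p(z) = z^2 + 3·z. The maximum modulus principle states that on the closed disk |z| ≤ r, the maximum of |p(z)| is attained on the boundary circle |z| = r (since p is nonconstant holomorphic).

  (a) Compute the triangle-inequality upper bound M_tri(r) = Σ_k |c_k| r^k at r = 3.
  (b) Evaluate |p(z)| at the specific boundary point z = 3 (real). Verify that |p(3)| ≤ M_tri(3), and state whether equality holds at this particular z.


Coefficients: c_0 = 0, c_1 = 3, c_2 = 1. Radius r = 3.
Part (a). Triangle bound: M_tri(r) = Σ_k |c_k| r^k
  = |0|·3^0 + |3|·3^1 + |1|·3^2
  = 0 + 9 + 9 = 18.
This bounds M(r) := max_{|z|=r} |p(z)| from above; equality holds iff all terms c_k z^k can be made to align in phase at a single z on |z|=r.
Part (b). At z = 3 (real, on the circle |z| = r):
  p(3) = (0)·3^0 + (3)·3^1 + (1)·3^2 = 18.
  |p(3)| = 18.
Since all nonzero coefficients share the same sign, |p(3)| = 18 = M_tri(3); the triangle bound is attained at z = 3, so in fact M(r) = 18.

M_tri(3) = 18; |p(3)| = 18; equality at z=3: yes.


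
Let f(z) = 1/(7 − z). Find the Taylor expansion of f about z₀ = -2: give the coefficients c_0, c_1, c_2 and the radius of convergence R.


Let w = z − z₀, so z = z₀ + w.
Then 7 − z = 7 − (z₀ + w) = (7 − z₀) − w = 9 − w.
f(z) = 1/(9 − w) = (1/(9)) · 1/(1 − w/(9)) = Σ_{n≥0} w^n / (9)^(n+1).
So c_n = 1/(9)^(n+1):
  c_0 = 1/(9)^1 = 1/9.
  c_1 = 1/(9)^2 = 1/81.
  c_2 = 1/(9)^3 = 1/729.
The series is valid for |w/d| < 1, i.e. |z − z₀| < |d|.
Radius of convergence: R = |7 − z₀| = |9| = 9 (distance from z₀ to the singularity z = 7).

c_0 = 1/9, c_1 = 1/81, c_2 = 1/729; R = 9.


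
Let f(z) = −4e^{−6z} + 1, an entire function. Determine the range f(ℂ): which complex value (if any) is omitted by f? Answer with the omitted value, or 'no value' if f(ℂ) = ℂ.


Little Picard bounds the complement of f(ℂ) to at most one point.
e^{−6z} is never zero on ℂ, so -4·e^{−6z} takes every value in ℂ ∖ {0}. Adding 1 shifts the range to ℂ ∖ {1}. Thus f omits exactly the value 1.

Omitted value: 1.


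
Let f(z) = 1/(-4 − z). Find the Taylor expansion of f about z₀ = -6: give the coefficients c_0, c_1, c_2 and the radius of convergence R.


Let w = z − z₀, so z = z₀ + w.
Then -4 − z = -4 − (z₀ + w) = (-4 − z₀) − w = 2 − w.
f(z) = 1/(2 − w) = (1/(2)) · 1/(1 − w/(2)) = Σ_{n≥0} w^n / (2)^(n+1).
So c_n = 1/(2)^(n+1):
  c_0 = 1/(2)^1 = 1/2.
  c_1 = 1/(2)^2 = 1/4.
  c_2 = 1/(2)^3 = 1/8.
The series is valid for |w/d| < 1, i.e. |z − z₀| < |d|.
Radius of convergence: R = |-4 − z₀| = |2| = 2 (distance from z₀ to the singularity z = -4).

c_0 = 1/2, c_1 = 1/4, c_2 = 1/8; R = 2.


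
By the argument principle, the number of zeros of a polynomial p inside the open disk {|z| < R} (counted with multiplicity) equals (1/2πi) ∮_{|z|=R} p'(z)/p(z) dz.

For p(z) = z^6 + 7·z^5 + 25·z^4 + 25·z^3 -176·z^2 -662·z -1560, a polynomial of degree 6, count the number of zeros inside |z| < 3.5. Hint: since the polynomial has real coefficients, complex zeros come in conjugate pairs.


The zeros of p are: (-2 + 3i), (-2 - 3i), (-1 + 3i), (-1 - 3i), 3, -4.
Their magnitudes are: 3.606, 3.606, 3.162, 3.162, 3, 4.
Zeros with |z| < R = 3.5: (-1 + 3i), (-1 - 3i), 3.
Count = 3.
By the argument principle, (1/2πi) ∮_{|z|=R} p'(z)/p(z) dz equals exactly this count.

Number of zeros inside |z| < 3.5: 3.


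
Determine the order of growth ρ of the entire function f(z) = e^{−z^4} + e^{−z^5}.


Each summand is entire of order 4 and 5 respectively (as in the single-exponential case). The order of a sum is at most the max of the orders, so ρ ≤ 5. For the lower bound: on |z|=r choose arg z so that -1z^5 is real positive; then |e^{-1z^5}| = e^{1r^5} while |e^{-1z^4}| ≤ e^{1r^4} = o(e^{1r^5}). So |f| ≥ e^{1r^5}(1 − o(1)) and ρ ≥ 5. Hence ρ = max(4, 5) = 5.
Therefore ρ = 5.

Order ρ = 5.


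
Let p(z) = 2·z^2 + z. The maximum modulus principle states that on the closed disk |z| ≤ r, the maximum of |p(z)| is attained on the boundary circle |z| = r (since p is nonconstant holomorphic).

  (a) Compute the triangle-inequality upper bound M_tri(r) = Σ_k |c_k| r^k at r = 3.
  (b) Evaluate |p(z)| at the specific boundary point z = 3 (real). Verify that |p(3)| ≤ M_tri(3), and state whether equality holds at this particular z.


Coefficients: c_0 = 0, c_1 = 1, c_2 = 2. Radius r = 3.
Part (a). Triangle bound: M_tri(r) = Σ_k |c_k| r^k
  = |0|·3^0 + |1|·3^1 + |2|·3^2
  = 0 + 3 + 18 = 21.
This bounds M(r) := max_{|z|=r} |p(z)| from above; equality holds iff all terms c_k z^k can be made to align in phase at a single z on |z|=r.
Part (b). At z = 3 (real, on the circle |z| = r):
  p(3) = (0)·3^0 + (1)·3^1 + (2)·3^2 = 21.
  |p(3)| = 21.
Since all nonzero coefficients share the same sign, |p(3)| = 21 = M_tri(3); the triangle bound is attained at z = 3, so in fact M(r) = 21.

M_tri(3) = 21; |p(3)| = 21; equality at z=3: yes.


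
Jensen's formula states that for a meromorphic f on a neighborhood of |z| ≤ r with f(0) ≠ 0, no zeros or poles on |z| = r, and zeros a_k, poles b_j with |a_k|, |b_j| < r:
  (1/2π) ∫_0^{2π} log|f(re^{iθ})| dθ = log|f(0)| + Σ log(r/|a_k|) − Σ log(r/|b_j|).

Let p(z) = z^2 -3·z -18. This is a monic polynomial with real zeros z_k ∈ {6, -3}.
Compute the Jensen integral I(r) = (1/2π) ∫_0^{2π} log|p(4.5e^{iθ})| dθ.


Zeros: -3, 6; r = 4.5.
Inside |z| < r: -3. Outside (|z| ≥ r): 6.
p(0) = -18, so log|p(0)| = log(18) = 2.8904.
Apply Jensen: I(r) = log|p(0)| + Σ_k log(r/|z_k|), summed over zeros inside |z| < r.
  log(r/|z_k|) for z_k = -3: log(4.5/3) = 0.4055
  Outside zeros (6) contribute nothing to the Jensen sum.
Sum over inside zeros: 0.4055.
I(r) = log|p(0)| + (inside sum) = 2.8904 + 0.4055 = 3.2958.
Note: since some zeros are outside |z| ≤ r, the simplified n·log(r) form does NOT apply — only the inside zeros contribute.

I(r) ≈ 3.2958.


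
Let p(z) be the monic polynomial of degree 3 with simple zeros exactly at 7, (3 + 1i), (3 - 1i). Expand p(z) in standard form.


The polynomial is p(z) = ∏_{α ∈ S} (z − α), where S = {7, (3 + 1i), (3 - 1i)}.
Expanding the product yields: p(z) = z^3 -13·z^2 + 52·z -70.
Note conjugate pairs combine to real quadratics: (z − (3+1i))(z − (3−1i)) = z² − 6z + 10.
The resulting polynomial has degree 3 and real coefficients as required.

p(z) = z^3 -13·z^2 + 52·z -70.


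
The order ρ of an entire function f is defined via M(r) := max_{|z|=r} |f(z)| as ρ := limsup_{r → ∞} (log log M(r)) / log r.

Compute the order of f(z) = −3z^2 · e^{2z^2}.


M(r) = max_{|z|=r} |-3|·|z|^2·|e^{2z^2}| = 3·r^2 · e^{2r^2} (the factors attain their maxima compatibly on |z|=r). Then log M(r) = log 3 + 2·log r + 2r^2, dominated by the last term, so log log M(r) ~ 2·log r. The polynomial factor -3z^2 contributes only a log r term and does not affect the order. ρ = 2.
Therefore ρ = 2.

Order ρ = 2.


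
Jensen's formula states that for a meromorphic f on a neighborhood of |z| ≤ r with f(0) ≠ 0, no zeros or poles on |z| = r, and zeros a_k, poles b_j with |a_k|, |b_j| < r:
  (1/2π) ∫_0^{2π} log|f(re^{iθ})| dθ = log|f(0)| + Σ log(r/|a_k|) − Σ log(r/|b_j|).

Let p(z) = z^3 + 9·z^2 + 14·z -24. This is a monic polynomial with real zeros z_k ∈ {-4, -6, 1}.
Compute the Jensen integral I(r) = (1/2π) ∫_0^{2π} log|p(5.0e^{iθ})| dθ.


Zeros: -6, -4, 1; r = 5.0.
Inside |z| < r: -4, 1. Outside (|z| ≥ r): -6.
p(0) = -24, so log|p(0)| = log(24) = 3.1781.
Apply Jensen: I(r) = log|p(0)| + Σ_k log(r/|z_k|), summed over zeros inside |z| < r.
  log(r/|z_k|) for z_k = -4: log(5.0/4) = 0.2231
  log(r/|z_k|) for z_k = 1: log(5.0/1) = 1.6094
  Outside zeros (-6) contribute nothing to the Jensen sum.
Sum over inside zeros: 1.8326.
I(r) = log|p(0)| + (inside sum) = 3.1781 + 1.8326 = 5.0106.
Note: since some zeros are outside |z| ≤ r, the simplified n·log(r) form does NOT apply — only the inside zeros contribute.

I(r) ≈ 5.0106.


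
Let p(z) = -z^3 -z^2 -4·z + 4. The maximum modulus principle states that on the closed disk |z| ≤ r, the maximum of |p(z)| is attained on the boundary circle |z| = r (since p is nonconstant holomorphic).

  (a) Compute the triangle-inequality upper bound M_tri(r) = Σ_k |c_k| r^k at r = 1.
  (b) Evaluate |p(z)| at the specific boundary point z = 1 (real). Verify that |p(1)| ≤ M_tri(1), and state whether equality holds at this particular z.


Coefficients: c_0 = 4, c_1 = -4, c_2 = -1, c_3 = -1. Radius r = 1.
Part (a). Triangle bound: M_tri(r) = Σ_k |c_k| r^k
  = |4|·1^0 + |-4|·1^1 + |-1|·1^2 + |-1|·1^3
  = 4 + 4 + 1 + 1 = 10.
This bounds M(r) := max_{|z|=r} |p(z)| from above; equality holds iff all terms c_k z^k can be made to align in phase at a single z on |z|=r.
Part (b). At z = 1 (real, on the circle |z| = r):
  p(1) = (4)·1^0 + (-4)·1^1 + (-1)·1^2 + (-1)·1^3 = -2.
  |p(1)| = 2.
Check: |p(1)| = 2 ≤ 10 = M_tri(1). ✓ Equality does not hold at z = 1 (the coefficients have mixed signs, so the terms do not all align in phase there).

M_tri(1) = 10; |p(1)| = 2; equality at z=1: no.


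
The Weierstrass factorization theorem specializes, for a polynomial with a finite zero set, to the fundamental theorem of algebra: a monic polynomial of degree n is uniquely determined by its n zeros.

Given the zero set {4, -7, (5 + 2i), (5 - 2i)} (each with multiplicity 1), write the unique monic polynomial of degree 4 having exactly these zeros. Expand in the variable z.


The polynomial is p(z) = ∏_{α ∈ S} (z − α), where S = {4, -7, (5 + 2i), (5 - 2i)}.
Expanding the product yields: p(z) = z^4 -7·z^3 -29·z^2 + 367·z -812.
Note conjugate pairs combine to real quadratics: (z − (5+2i))(z − (5−2i)) = z² − 10z + 29.
The resulting polynomial has degree 4 and real coefficients as required.

p(z) = z^4 -7·z^3 -29·z^2 + 367·z -812.


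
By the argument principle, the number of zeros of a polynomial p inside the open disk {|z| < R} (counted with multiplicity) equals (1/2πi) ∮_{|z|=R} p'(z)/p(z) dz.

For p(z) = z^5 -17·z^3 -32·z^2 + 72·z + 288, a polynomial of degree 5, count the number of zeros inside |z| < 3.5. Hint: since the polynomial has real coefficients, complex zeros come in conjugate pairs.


The zeros of p are: 3, (-2 + 2i), (-2 - 2i), 4, -3.
Their magnitudes are: 3, 2.828, 2.828, 4, 3.
Zeros with |z| < R = 3.5: 3, (-2 + 2i), (-2 - 2i), -3.
Count = 4.
By the argument principle, (1/2πi) ∮_{|z|=R} p'(z)/p(z) dz equals exactly this count.

Number of zeros inside |z| < 3.5: 4.


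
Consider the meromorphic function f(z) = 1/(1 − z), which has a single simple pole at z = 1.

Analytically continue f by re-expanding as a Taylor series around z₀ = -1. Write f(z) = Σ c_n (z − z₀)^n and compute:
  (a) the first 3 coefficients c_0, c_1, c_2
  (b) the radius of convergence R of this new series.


Let w = z − z₀, so z = z₀ + w.
Then 1 − z = 1 − (z₀ + w) = (1 − z₀) − w = 2 − w.
f(z) = 1/(2 − w) = (1/(2)) · 1/(1 − w/(2)) = Σ_{n≥0} w^n / (2)^(n+1).
So c_n = 1/(2)^(n+1):
  c_0 = 1/(2)^1 = 1/2.
  c_1 = 1/(2)^2 = 1/4.
  c_2 = 1/(2)^3 = 1/8.
The series is valid for |w/d| < 1, i.e. |z − z₀| < |d|.
Radius of convergence: R = |1 − z₀| = |2| = 2 (distance from z₀ to the singularity z = 1).

c_0 = 1/2, c_1 = 1/4, c_2 = 1/8; R = 2.


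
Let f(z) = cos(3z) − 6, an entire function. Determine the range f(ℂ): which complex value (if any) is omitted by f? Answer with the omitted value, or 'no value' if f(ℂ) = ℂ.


Little Picard bounds the complement of f(ℂ) to at most one point.
cos is entire and surjective onto ℂ: for every w ∈ ℂ, cos(ζ) = w has a solution ζ ∈ ℂ (e.g., via the complex inverse arccos). With ζ = 3z this gives z = ζ/(3). Then 1·cos(3z) takes every value in 1·ℂ = ℂ, and adding -6 is a bijection of ℂ. So f is surjective and omits no value. (Note: only on the real line is cos bounded by [−1, 1].)

Omitted value: no value.


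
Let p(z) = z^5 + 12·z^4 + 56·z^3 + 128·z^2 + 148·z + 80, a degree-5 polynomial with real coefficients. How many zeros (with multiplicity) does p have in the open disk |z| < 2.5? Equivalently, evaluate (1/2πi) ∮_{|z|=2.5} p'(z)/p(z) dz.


The zeros of p are: (-1 + 1i), (-1 - 1i), -4, (-3 + 1i), (-3 - 1i).
Their magnitudes are: 1.414, 1.414, 4, 3.162, 3.162.
Zeros with |z| < R = 2.5: (-1 + 1i), (-1 - 1i).
Count = 2.
By the argument principle, (1/2πi) ∮_{|z|=R} p'(z)/p(z) dz equals exactly this count.

Number of zeros inside |z| < 2.5: 2.


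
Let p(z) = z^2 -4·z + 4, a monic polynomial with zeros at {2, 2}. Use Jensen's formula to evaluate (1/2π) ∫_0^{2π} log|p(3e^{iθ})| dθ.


Zeros: 2, 2; r = 3.
Inside |z| < r: 2, 2. Outside (|z| ≥ r): ∅.
p(0) = 4, so log|p(0)| = log(4) = 1.3863.
Apply Jensen: I(r) = log|p(0)| + Σ_k log(r/|z_k|), summed over zeros inside |z| < r.
  log(r/|z_k|) for z_k = 2: log(3/2) = 0.4055
  log(r/|z_k|) for z_k = 2: log(3/2) = 0.4055
Sum over inside zeros: 0.8109.
I(r) = log|p(0)| + (inside sum) = 1.3863 + 0.8109 = 2.1972.
Closed form (all zeros inside, monic): I(r) = n·log(r) = 2·log(3) = 2.1972. ✓

I(r) ≈ 2.1972.


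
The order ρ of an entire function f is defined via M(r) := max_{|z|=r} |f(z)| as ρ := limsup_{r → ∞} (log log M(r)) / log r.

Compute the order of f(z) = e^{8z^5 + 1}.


|e^{8z^5 + 1}| = e^{Re(8·z^5) + 1} ≤ e^{8|z|^5 + 1} = e^{8r^5 + 1} on |z| = r, so ρ ≤ 5. Choosing z on |z|=r so that 8·z^5 is real positive (always possible by picking arg z appropriately) gives |f(z)| = e^{8r^5 + 1}, matching the bound. The additive constant 1 does not affect log log M(r) ~ 5·log r. Hence ρ = 5.
Therefore ρ = 5.

Order ρ = 5.


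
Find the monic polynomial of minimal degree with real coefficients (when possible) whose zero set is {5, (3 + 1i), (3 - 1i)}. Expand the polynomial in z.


The polynomial is p(z) = ∏_{α ∈ S} (z − α), where S = {5, (3 + 1i), (3 - 1i)}.
Expanding the product yields: p(z) = z^3 -11·z^2 + 40·z -50.
Note conjugate pairs combine to real quadratics: (z − (3+1i))(z − (3−1i)) = z² − 6z + 10.
The resulting polynomial has degree 3 and real coefficients as required.

p(z) = z^3 -11·z^2 + 40·z -50.


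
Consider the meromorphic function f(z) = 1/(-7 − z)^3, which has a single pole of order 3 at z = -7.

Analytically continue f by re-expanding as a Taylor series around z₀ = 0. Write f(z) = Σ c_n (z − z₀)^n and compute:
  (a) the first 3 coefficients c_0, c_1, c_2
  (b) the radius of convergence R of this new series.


Let w = z − z₀, so z = z₀ + w.
Then -7 − z = -7 − (z₀ + w) = (-7 − z₀) − w = -7 − w.
f(z) = 1/(-7 − w)^3 = (1/(-7)^3) · (1 − w/(-7))^{−3}.
By the binomial series (1−u)^{−3} = Σ_{n≥0} C(n+2, 2) u^n for |u|<1, with u = w/(-7):
  c_n = C(n+2, 2) / (-7)^(n+3).
  c_0 = 1/(-7)^3 = -1/343.
  c_1 = 3/(-7)^4 = 3/2401.
  c_2 = 6/(-7)^5 = -6/16807.
The series is valid for |w/d| < 1, i.e. |z − z₀| < |d|.
Radius of convergence: R = |-7 − z₀| = |-7| = 7 (distance from z₀ to the singularity z = -7).

c_0 = -1/343, c_1 = 3/2401, c_2 = -6/16807; R = 7.


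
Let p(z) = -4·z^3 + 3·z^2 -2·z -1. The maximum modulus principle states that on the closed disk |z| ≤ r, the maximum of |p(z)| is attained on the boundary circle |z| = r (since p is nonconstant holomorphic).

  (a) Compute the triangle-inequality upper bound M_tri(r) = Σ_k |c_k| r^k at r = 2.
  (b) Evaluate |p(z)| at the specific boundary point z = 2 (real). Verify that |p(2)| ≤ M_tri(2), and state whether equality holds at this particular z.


Coefficients: c_0 = -1, c_1 = -2, c_2 = 3, c_3 = -4. Radius r = 2.
Part (a). Triangle bound: M_tri(r) = Σ_k |c_k| r^k
  = |-1|·2^0 + |-2|·2^1 + |3|·2^2 + |-4|·2^3
  = 1 + 4 + 12 + 32 = 49.
This bounds M(r) := max_{|z|=r} |p(z)| from above; equality holds iff all terms c_k z^k can be made to align in phase at a single z on |z|=r.
Part (b). At z = 2 (real, on the circle |z| = r):
  p(2) = (-1)·2^0 + (-2)·2^1 + (3)·2^2 + (-4)·2^3 = -25.
  |p(2)| = 25.
Check: |p(2)| = 25 ≤ 49 = M_tri(2). ✓ Equality does not hold at z = 2 (the coefficients have mixed signs, so the terms do not all align in phase there).

M_tri(2) = 49; |p(2)| = 25; equality at z=2: no.


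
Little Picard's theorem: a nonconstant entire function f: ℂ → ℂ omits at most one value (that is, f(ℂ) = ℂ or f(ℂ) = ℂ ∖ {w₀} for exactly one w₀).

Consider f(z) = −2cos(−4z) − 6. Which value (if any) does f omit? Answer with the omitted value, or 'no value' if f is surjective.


Little Picard bounds the complement of f(ℂ) to at most one point.
cos is entire and surjective onto ℂ: for every w ∈ ℂ, cos(ζ) = w has a solution ζ ∈ ℂ (e.g., via the complex inverse arccos). With ζ = −4z this gives z = ζ/(-4). Then -2·cos(−4z) takes every value in -2·ℂ = ℂ, and adding -6 is a bijection of ℂ. So f is surjective and omits no value. (Note: only on the real line is cos bounded by [−1, 1].)

Omitted value: no value.


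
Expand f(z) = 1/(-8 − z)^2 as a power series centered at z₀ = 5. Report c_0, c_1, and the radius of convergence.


Let w = z − z₀, so z = z₀ + w.
Then -8 − z = -8 − (z₀ + w) = (-8 − z₀) − w = -13 − w.
f(z) = 1/(-13 − w)^2 = (1/(-13)^2) · (1 − w/(-13))^{−2}.
By the binomial series (1−u)^{−2} = Σ_{n≥0} C(n+1, 1) u^n for |u|<1, with u = w/(-13):
  c_n = C(n+1, 1) / (-13)^(n+2).
  c_0 = 1/(-13)^2 = 1/169.
  c_1 = 2/(-13)^3 = -2/2197.
The series is valid for |w/d| < 1, i.e. |z − z₀| < |d|.
Radius of convergence: R = |-8 − z₀| = |-13| = 13 (distance from z₀ to the singularity z = -8).

c_0 = 1/169, c_1 = -2/2197; R = 13.


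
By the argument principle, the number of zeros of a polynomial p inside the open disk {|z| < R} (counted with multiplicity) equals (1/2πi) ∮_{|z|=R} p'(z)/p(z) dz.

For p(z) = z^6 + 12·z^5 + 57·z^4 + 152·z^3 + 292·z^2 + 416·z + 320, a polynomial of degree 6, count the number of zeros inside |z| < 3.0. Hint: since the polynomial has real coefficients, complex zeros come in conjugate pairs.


The zeros of p are: -4, (0 + 2i), (0 - 2i), -4, (-2 + 1i), (-2 - 1i).
Their magnitudes are: 4, 2, 2, 4, 2.236, 2.236.
Zeros with |z| < R = 3.0: (0 + 2i), (0 - 2i), (-2 + 1i), (-2 - 1i).
Count = 4.
By the argument principle, (1/2πi) ∮_{|z|=R} p'(z)/p(z) dz equals exactly this count.

Number of zeros inside |z| < 3.0: 4.


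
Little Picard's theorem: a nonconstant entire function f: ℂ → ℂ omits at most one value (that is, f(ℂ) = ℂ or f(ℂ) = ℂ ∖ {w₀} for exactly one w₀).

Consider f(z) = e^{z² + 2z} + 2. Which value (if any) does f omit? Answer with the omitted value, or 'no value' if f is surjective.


Little Picard bounds the complement of f(ℂ) to at most one point.
The exponent g(z) = z² + 2z is a nonconstant polynomial, hence surjective onto ℂ. So e^{g(z)} takes every value in {e^w : w ∈ ℂ} = ℂ ∖ {0}. Adding 2 shifts the range to ℂ ∖ {2}. f omits exactly 2.

Omitted value: 2.


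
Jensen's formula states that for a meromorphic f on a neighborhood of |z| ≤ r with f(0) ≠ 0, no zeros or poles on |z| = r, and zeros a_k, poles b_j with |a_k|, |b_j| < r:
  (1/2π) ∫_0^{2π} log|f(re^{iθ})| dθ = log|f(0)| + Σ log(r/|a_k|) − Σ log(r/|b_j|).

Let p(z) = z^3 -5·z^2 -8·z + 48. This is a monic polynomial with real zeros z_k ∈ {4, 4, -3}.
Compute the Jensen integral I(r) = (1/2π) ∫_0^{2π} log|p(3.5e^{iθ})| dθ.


Zeros: -3, 4, 4; r = 3.5.
Inside |z| < r: -3. Outside (|z| ≥ r): 4, 4.
p(0) = 48, so log|p(0)| = log(48) = 3.8712.
Apply Jensen: I(r) = log|p(0)| + Σ_k log(r/|z_k|), summed over zeros inside |z| < r.
  log(r/|z_k|) for z_k = -3: log(3.5/3) = 0.1542
  Outside zeros (4, 4) contribute nothing to the Jensen sum.
Sum over inside zeros: 0.1542.
I(r) = log|p(0)| + (inside sum) = 3.8712 + 0.1542 = 4.0254.
Note: since some zeros are outside |z| ≤ r, the simplified n·log(r) form does NOT apply — only the inside zeros contribute.

I(r) ≈ 4.0254.


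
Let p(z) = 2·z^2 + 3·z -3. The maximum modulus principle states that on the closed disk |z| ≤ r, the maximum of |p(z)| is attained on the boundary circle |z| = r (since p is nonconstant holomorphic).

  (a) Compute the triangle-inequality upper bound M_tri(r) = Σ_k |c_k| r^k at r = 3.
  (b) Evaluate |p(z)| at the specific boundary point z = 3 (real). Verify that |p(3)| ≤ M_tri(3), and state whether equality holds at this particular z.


Coefficients: c_0 = -3, c_1 = 3, c_2 = 2. Radius r = 3.
Part (a). Triangle bound: M_tri(r) = Σ_k |c_k| r^k
  = |-3|·3^0 + |3|·3^1 + |2|·3^2
  = 3 + 9 + 18 = 30.
This bounds M(r) := max_{|z|=r} |p(z)| from above; equality holds iff all terms c_k z^k can be made to align in phase at a single z on |z|=r.
Part (b). At z = 3 (real, on the circle |z| = r):
  p(3) = (-3)·3^0 + (3)·3^1 + (2)·3^2 = 24.
  |p(3)| = 24.
Check: |p(3)| = 24 ≤ 30 = M_tri(3). ✓ Equality does not hold at z = 3 (the coefficients have mixed signs, so the terms do not all align in phase there).

M_tri(3) = 30; |p(3)| = 24; equality at z=3: no.


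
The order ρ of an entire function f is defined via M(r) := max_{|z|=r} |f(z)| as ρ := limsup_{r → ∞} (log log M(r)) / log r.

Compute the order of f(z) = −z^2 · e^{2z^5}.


M(r) = max_{|z|=r} |-1|·|z|^2·|e^{2z^5}| = 1·r^2 · e^{2r^5} (the factors attain their maxima compatibly on |z|=r). Then log M(r) = log 1 + 2·log r + 2r^5, dominated by the last term, so log log M(r) ~ 5·log r. The polynomial factor -1z^2 contributes only a log r term and does not affect the order. ρ = 5.
Therefore ρ = 5.

Order ρ = 5.


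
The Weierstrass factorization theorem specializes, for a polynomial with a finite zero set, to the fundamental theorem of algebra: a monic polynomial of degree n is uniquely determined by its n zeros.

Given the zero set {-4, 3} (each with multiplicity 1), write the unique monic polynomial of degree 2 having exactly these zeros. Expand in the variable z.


The polynomial is p(z) = ∏_{α ∈ S} (z − α), where S = {-4, 3}.
Expanding the product yields: p(z) = z^2 + z -12.
The resulting polynomial has degree 2 and real coefficients as required.

p(z) = z^2 + z -12.


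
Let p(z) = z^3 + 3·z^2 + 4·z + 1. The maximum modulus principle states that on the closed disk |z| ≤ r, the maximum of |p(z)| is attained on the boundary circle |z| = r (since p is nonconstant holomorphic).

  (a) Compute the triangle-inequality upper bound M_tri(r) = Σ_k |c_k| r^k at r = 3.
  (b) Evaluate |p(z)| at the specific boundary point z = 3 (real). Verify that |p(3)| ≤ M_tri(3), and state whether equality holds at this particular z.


Coefficients: c_0 = 1, c_1 = 4, c_2 = 3, c_3 = 1. Radius r = 3.
Part (a). Triangle bound: M_tri(r) = Σ_k |c_k| r^k
  = |1|·3^0 + |4|·3^1 + |3|·3^2 + |1|·3^3
  = 1 + 12 + 27 + 27 = 67.
This bounds M(r) := max_{|z|=r} |p(z)| from above; equality holds iff all terms c_k z^k can be made to align in phase at a single z on |z|=r.
Part (b). At z = 3 (real, on the circle |z| = r):
  p(3) = (1)·3^0 + (4)·3^1 + (3)·3^2 + (1)·3^3 = 67.
  |p(3)| = 67.
Since all nonzero coefficients share the same sign, |p(3)| = 67 = M_tri(3); the triangle bound is attained at z = 3, so in fact M(r) = 67.

M_tri(3) = 67; |p(3)| = 67; equality at z=3: yes.


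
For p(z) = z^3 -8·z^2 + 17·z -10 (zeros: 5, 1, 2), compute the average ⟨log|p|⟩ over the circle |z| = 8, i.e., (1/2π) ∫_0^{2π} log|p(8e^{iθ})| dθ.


Zeros: 1, 2, 5; r = 8.
Inside |z| < r: 1, 2, 5. Outside (|z| ≥ r): ∅.
p(0) = -10, so log|p(0)| = log(10) = 2.3026.
Apply Jensen: I(r) = log|p(0)| + Σ_k log(r/|z_k|), summed over zeros inside |z| < r.
  log(r/|z_k|) for z_k = 5: log(8/5) = 0.4700
  log(r/|z_k|) for z_k = 1: log(8/1) = 2.0794
  log(r/|z_k|) for z_k = 2: log(8/2) = 1.3863
Sum over inside zeros: 3.9357.
I(r) = log|p(0)| + (inside sum) = 2.3026 + 3.9357 = 6.2383.
Closed form (all zeros inside, monic): I(r) = n·log(r) = 3·log(8) = 6.2383. ✓

I(r) ≈ 6.2383.


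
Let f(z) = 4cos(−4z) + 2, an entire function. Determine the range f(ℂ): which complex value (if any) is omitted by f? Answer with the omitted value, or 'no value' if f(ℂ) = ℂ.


Little Picard bounds the complement of f(ℂ) to at most one point.
cos is entire and surjective onto ℂ: for every w ∈ ℂ, cos(ζ) = w has a solution ζ ∈ ℂ (e.g., via the complex inverse arccos). With ζ = −4z this gives z = ζ/(-4). Then 4·cos(−4z) takes every value in 4·ℂ = ℂ, and adding 2 is a bijection of ℂ. So f is surjective and omits no value. (Note: only on the real line is cos bounded by [−1, 1].)

Omitted value: no value.


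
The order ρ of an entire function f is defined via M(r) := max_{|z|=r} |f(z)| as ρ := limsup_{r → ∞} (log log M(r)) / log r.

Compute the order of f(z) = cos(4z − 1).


cos(w) is a linear combination of e^{iw} and e^{−iw} (or e^w, e^{−w} in the hyperbolic case), so |cos(w)| ≤ e^{|w|}. With w = 4z − 1, |w| ≤ 4|z| + 1 = 4r + 1 on |z| = r, giving M(r) ≤ e^{4r + 1}, so ρ ≤ 1. On a suitable ray (z = it for sin/cos; z = t for sinh/cosh, t real → ∞), |cos(4z − 1)| grows like e^{4|t|}/2, so ρ ≥ 1. Hence ρ = 1.
Therefore ρ = 1.

Order ρ = 1.


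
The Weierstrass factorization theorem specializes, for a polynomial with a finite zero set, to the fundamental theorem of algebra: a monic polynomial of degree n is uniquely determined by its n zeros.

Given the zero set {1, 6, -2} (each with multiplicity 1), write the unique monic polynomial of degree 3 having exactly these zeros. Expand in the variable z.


The polynomial is p(z) = ∏_{α ∈ S} (z − α), where S = {1, 6, -2}.
Expanding the product yields: p(z) = z^3 -5·z^2 -8·z + 12.
The resulting polynomial has degree 3 and real coefficients as required.

p(z) = z^3 -5·z^2 -8·z + 12.


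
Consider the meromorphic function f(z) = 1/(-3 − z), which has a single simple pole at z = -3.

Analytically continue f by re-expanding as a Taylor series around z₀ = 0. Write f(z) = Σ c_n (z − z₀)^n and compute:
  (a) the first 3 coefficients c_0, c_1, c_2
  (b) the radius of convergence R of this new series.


Let w = z − z₀, so z = z₀ + w.
Then -3 − z = -3 − (z₀ + w) = (-3 − z₀) − w = -3 − w.
f(z) = 1/(-3 − w) = (1/(-3)) · 1/(1 − w/(-3)) = Σ_{n≥0} w^n / (-3)^(n+1).
So c_n = 1/(-3)^(n+1):
  c_0 = 1/(-3)^1 = -1/3.
  c_1 = 1/(-3)^2 = 1/9.
  c_2 = 1/(-3)^3 = -1/27.
The series is valid for |w/d| < 1, i.e. |z − z₀| < |d|.
Radius of convergence: R = |-3 − z₀| = |-3| = 3 (distance from z₀ to the singularity z = -3).

c_0 = -1/3, c_1 = 1/9, c_2 = -1/27; R = 3.


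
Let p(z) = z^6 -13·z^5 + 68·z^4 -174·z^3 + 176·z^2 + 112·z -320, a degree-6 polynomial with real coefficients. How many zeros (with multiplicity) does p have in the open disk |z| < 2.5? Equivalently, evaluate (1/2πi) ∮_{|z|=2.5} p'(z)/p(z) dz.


The zeros of p are: (2 + 2i), (2 - 2i), (3 + 1i), (3 - 1i), -1, 4.
Their magnitudes are: 2.828, 2.828, 3.162, 3.162, 1, 4.
Zeros with |z| < R = 2.5: -1.
Count = 1.
By the argument principle, (1/2πi) ∮_{|z|=R} p'(z)/p(z) dz equals exactly this count.

Number of zeros inside |z| < 2.5: 1.


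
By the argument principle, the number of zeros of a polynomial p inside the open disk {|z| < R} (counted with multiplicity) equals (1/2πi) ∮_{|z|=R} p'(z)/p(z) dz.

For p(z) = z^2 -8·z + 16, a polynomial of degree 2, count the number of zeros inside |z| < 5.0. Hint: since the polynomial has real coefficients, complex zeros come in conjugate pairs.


The zeros of p are: 4, 4.
Their magnitudes are: 4, 4.
Zeros with |z| < R = 5.0: 4, 4.
Count = 2.
By the argument principle, (1/2πi) ∮_{|z|=R} p'(z)/p(z) dz equals exactly this count.

Number of zeros inside |z| < 5.0: 2.


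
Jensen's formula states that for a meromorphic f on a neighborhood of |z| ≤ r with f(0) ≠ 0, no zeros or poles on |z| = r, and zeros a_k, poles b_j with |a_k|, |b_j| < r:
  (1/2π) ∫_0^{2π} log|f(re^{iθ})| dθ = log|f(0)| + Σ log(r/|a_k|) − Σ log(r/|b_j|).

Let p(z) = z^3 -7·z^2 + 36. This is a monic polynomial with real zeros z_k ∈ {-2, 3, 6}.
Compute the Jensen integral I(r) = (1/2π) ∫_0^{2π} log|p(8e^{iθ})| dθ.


Zeros: -2, 3, 6; r = 8.
Inside |z| < r: -2, 3, 6. Outside (|z| ≥ r): ∅.
p(0) = 36, so log|p(0)| = log(36) = 3.5835.
Apply Jensen: I(r) = log|p(0)| + Σ_k log(r/|z_k|), summed over zeros inside |z| < r.
  log(r/|z_k|) for z_k = -2: log(8/2) = 1.3863
  log(r/|z_k|) for z_k = 3: log(8/3) = 0.9808
  log(r/|z_k|) for z_k = 6: log(8/6) = 0.2877
Sum over inside zeros: 2.6548.
I(r) = log|p(0)| + (inside sum) = 3.5835 + 2.6548 = 6.2383.
Closed form (all zeros inside, monic): I(r) = n·log(r) = 3·log(8) = 6.2383. ✓

I(r) ≈ 6.2383.


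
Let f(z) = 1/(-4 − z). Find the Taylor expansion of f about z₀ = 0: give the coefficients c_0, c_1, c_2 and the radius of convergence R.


Let w = z − z₀, so z = z₀ + w.
Then -4 − z = -4 − (z₀ + w) = (-4 − z₀) − w = -4 − w.
f(z) = 1/(-4 − w) = (1/(-4)) · 1/(1 − w/(-4)) = Σ_{n≥0} w^n / (-4)^(n+1).
So c_n = 1/(-4)^(n+1):
  c_0 = 1/(-4)^1 = -1/4.
  c_1 = 1/(-4)^2 = 1/16.
  c_2 = 1/(-4)^3 = -1/64.
The series is valid for |w/d| < 1, i.e. |z − z₀| < |d|.
Radius of convergence: R = |-4 − z₀| = |-4| = 4 (distance from z₀ to the singularity z = -4).

c_0 = -1/4, c_1 = 1/16, c_2 = -1/64; R = 4.
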